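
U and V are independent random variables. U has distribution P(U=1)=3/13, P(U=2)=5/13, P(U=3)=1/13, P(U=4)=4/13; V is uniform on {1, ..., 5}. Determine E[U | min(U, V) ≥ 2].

29/10

P(min(U, V) ≥ 2) = 8/13.
Summing U·P(x,y) over outcomes with min(U, V) ≥ 2 gives 116/65.
E[U | min(U, V) ≥ 2] = (116/65) / (8/13) = 29/10.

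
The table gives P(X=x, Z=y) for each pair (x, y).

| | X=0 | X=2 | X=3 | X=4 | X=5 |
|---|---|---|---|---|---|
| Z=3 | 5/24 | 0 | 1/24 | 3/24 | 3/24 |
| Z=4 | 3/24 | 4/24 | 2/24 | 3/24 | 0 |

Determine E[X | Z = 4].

P(Z = 4) = 1/2.
Σ X·P over the event = 0·(3/24) + 2·(4/24) + 3·(2/24) + 4·(3/24) = 13/12.
E[X | Z = 4] = (13/12) / (1/2) = 13/6.

13/6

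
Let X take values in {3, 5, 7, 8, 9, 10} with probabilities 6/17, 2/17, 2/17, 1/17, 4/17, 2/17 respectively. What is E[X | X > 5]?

P(X > 5) = 9/17.
Σ over the event: 7·2/17 + 8·1/17 + 9·4/17 + 10·2/17 = 78/17.
E[X | X > 5] = (78/17) / (9/17) = 26/3.

26/3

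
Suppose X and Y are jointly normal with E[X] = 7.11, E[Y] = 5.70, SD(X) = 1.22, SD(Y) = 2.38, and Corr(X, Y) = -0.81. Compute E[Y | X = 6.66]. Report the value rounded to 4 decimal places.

6.4111

E[Y | X=x] = μ_Y + ρ(σ_Y/σ_X)(x − μ_X) for jointly normal variables.
E[Y | X=6.66] = 5.70 + (-0.81)·(2.38/1.22)·(6.66 − (7.11)) = 5.70 + (-1.5802)·(-0.45) = 6.4111.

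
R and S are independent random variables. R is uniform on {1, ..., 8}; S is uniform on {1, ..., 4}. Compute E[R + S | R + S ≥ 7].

P(R + S ≥ 7) = 9/16.
Summing (R+S)·P(x,y) over outcomes with R + S ≥ 7 gives 5.
E[R + S | R + S ≥ 7] = (5) / (9/16) = 80/9.

80/9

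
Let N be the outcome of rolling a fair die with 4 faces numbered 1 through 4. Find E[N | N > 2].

7/2

Given N > 2, N is equally likely to be any of {3, 4}.
E[N | N > 2] = (3 + 4) / 2 = 7/2.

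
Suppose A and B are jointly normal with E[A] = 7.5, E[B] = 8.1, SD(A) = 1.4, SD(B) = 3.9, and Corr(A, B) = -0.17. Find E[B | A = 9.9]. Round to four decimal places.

E[B | A=x] = μ_B + ρ(σ_B/σ_A)(x − μ_A) for jointly normal variables.
E[B | A=9.9] = 8.1 + (-0.17)·(3.9/1.4)·(9.9 − (7.5)) = 8.1 + (-0.47357)·(2.4) = 6.9634.

6.9634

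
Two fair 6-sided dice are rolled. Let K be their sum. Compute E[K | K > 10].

34/3

P(K > 10) = 1/12.
Σ over the event: 11·1/18 + 12·1/36 = 17/18.
E[K | K > 10] = (17/18) / (1/12) = 34/3.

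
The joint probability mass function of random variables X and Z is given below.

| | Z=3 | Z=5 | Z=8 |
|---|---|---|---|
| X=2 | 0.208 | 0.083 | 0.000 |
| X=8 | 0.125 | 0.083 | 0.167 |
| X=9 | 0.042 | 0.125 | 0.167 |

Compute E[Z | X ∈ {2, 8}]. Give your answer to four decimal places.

P(X ∈ {2, 8}) = 0.666.
Σ Z·P over the event = 3·(0.208) + 5·(0.083) + 3·(0.125) + 5·(0.083) + 8·(0.167) = 3.165.
E[Z | X ∈ {2, 8}] = (3.165) / (0.666) = 4.7523.

4.7523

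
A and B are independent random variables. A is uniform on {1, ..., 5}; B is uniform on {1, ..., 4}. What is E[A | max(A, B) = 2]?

Outcomes with max(A, B) = 2: (1,2), (2,1), (2,2), each with probability 1/20.
E[A | max(A, B) = 2] = (1 + 2 + 2) / 3 = 5/3.

5/3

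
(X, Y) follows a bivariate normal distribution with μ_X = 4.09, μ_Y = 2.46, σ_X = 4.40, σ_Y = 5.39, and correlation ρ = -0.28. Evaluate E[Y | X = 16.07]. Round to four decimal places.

E[Y | X=x] = μ_Y + ρ(σ_Y/σ_X)(x − μ_X) for jointly normal variables.
E[Y | X=16.07] = 2.46 + (-0.28)·(5.39/4.40)·(16.07 − (4.09)) = 2.46 + (-0.343)·(11.98) = -1.6491.

-1.6491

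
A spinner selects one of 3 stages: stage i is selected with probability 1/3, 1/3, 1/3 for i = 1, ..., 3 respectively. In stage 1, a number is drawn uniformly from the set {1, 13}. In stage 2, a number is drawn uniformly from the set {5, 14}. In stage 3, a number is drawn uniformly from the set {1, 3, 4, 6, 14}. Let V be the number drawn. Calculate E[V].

E[V | stage 1] = (1+13)/2 = 7.
E[V | stage 2] = (5+14)/2 = 19/2.
E[V | stage 3] = (1+3+4+6+14)/5 = 28/5.
By the law of total expectation,
E[V] = (1/3)·(7) + (1/3)·(19/2) + (1/3)·(28/5) = 221/30.

221/30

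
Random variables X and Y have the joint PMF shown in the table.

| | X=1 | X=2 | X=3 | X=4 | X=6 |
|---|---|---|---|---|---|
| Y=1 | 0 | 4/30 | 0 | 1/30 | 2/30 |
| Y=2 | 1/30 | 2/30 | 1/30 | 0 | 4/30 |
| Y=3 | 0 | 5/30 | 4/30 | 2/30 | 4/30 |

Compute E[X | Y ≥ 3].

18/5

P(Y ≥ 3) = 1/2.
Σ X·P over the event = 2·(5/30) + 3·(4/30) + 4·(2/30) + 6·(4/30) = 9/5.
E[X | Y ≥ 3] = (9/5) / (1/2) = 18/5.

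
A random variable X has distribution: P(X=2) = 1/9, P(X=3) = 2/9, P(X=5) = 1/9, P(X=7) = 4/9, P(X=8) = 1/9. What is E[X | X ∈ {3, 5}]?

P(X ∈ {3, 5}) = 1/3.
Σ over the event: 3·2/9 + 5·1/9 = 11/9.
E[X | X ∈ {3, 5}] = (11/9) / (1/3) = 11/3.

11/3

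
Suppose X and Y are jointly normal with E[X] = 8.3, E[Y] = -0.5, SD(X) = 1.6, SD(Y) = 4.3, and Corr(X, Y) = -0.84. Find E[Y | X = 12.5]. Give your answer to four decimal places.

For a bivariate normal, E[Y | X=x] = μ_Y + ρ·(σ_Y/σ_X)·(x − μ_X).
E[Y | X=12.5] = -0.5 + (-0.84)·(4.3/1.6)·(12.5 − (8.3)) = -0.5 + (-2.2575)·(4.2) = -9.9815.

-9.9815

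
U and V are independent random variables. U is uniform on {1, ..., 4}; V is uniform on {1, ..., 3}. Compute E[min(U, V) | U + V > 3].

Outcomes with U + V > 3: (1,3), (2,2), (2,3), (3,1), (3,2), (3,3), (4,1), (4,2), (4,3), each with probability 1/12.
E[min(U, V) | U + V > 3] = (1 + 2 + 2 + 1 + 2 + 3 + 1 + 2 + 3) / 9 = 17/9.

17/9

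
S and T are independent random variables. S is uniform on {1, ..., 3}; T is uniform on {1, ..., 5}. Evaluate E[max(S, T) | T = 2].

Outcomes with T = 2: (1,2), (2,2), (3,2), each with probability 1/15.
E[max(S, T) | T = 2] = (2 + 2 + 3) / 3 = 7/3.

7/3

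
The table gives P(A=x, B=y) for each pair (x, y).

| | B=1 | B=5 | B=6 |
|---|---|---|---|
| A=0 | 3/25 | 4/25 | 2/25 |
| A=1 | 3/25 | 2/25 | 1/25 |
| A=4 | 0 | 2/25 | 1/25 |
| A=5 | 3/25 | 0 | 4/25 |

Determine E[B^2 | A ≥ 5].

P(A ≥ 5) = 7/25.
Σ B^2·P over the event = 1·(3/25) + 36·(4/25) = 147/25.
E[B^2 | A ≥ 5] = (147/25) / (7/25) = 21.

21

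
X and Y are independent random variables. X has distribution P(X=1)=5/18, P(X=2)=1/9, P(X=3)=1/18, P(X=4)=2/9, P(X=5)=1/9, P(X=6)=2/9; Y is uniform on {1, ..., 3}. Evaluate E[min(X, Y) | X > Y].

65/34

P(X > Y) = 17/27.
Summing min(X,Y)·P(x,y) over outcomes with X > Y gives 65/54.
E[min(X, Y) | X > Y] = (65/54) / (17/27) = 65/34.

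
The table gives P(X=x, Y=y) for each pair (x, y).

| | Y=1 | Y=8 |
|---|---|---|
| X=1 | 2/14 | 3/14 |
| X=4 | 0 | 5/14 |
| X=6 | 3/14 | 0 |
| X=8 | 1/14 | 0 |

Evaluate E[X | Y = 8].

P(Y = 8) = 4/7.
Σ X·P over the event = 1·(3/14) + 4·(5/14) = 23/14.
E[X | Y = 8] = (23/14) / (4/7) = 23/8.

23/8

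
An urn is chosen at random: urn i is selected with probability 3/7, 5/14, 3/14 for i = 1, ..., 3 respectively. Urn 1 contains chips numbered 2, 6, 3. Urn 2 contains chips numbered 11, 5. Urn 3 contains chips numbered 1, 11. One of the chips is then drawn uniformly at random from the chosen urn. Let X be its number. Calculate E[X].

40/7

E[X | urn 1] = (2+6+3)/3 = 11/3.
E[X | urn 2] = (11+5)/2 = 8.
E[X | urn 3] = (1+11)/2 = 6.
E[X] = (3/7)·(11/3) + (5/14)·(8) + (3/14)·(6) = 40/7.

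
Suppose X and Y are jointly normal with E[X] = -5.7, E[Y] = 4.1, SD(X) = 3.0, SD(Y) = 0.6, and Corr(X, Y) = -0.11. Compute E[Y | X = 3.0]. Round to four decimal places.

3.9086

E[Y | X=x] = μ_Y + ρ(σ_Y/σ_X)(x − μ_X) for jointly normal variables.
E[Y | X=3.0] = 4.1 + (-0.11)·(0.6/3.0)·(3.0 − (-5.7)) = 4.1 + (-0.022)·(8.7) = 3.9086.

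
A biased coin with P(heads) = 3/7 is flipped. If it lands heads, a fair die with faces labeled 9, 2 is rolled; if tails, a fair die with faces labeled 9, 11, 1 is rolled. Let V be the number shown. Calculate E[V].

E[V | heads] = (9+2)/2 = 11/2.
E[V | tails] = (9+11+1)/3 = 7.
By the law of total expectation,
E[V] = (3/7)·(11/2) + (4/7)·(7) = 89/14.

89/14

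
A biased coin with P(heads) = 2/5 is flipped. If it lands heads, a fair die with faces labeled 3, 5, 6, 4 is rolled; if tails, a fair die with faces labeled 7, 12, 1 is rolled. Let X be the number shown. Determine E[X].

29/5

E[X | heads] = (3+5+6+4)/4 = 9/2.
E[X | tails] = (7+12+1)/3 = 20/3.
E[X] = (2/5)·(9/2) + (3/5)·(20/3) = 29/5.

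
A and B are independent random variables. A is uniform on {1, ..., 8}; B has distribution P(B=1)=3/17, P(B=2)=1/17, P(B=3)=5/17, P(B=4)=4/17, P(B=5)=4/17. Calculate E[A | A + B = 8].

P(A + B = 8) = 1/8.
Summing A·P(x,y) over outcomes with A + B = 8 gives 10/17.
E[A | A + B = 8] = (10/17) / (1/8) = 80/17.

80/17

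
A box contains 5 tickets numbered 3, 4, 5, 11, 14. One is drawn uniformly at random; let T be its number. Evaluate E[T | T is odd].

P(T is odd) = 3/5.
Σ over the event: 3·1/5 + 5·1/5 + 11·1/5 = 19/5.
E[T | T is odd] = (19/5) / (3/5) = 19/3.

19/3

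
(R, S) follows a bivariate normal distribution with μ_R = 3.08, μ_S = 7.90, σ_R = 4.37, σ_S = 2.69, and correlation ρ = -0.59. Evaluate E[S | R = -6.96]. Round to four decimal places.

The regression of S on R has slope ρ·σ_S/σ_R and passes through (μ_R, μ_S).
E[S | R=-6.96] = 7.90 + (-0.59)·(2.69/4.37)·(-6.96 − (3.08)) = 7.90 + (-0.36318)·(-10.04) = 11.5463.

11.5463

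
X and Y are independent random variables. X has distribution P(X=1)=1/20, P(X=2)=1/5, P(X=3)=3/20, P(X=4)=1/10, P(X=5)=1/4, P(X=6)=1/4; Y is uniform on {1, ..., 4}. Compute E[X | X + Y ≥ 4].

P(X + Y ≥ 4) = 37/40.
Summing X·P(x,y) over outcomes with X + Y ≥ 4 gives 157/40.
E[X | X + Y ≥ 4] = (157/40) / (37/40) = 157/37.

157/37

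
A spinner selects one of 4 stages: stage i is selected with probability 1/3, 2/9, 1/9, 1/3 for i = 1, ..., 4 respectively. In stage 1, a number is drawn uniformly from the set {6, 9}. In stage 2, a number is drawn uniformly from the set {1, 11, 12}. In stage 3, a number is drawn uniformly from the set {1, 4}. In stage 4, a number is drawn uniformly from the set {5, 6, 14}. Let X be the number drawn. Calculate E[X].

22/3

E[X | stage 1] = (6+9)/2 = 15/2.
E[X | stage 2] = (1+11+12)/3 = 8.
E[X | stage 3] = (1+4)/2 = 5/2.
E[X | stage 4] = (5+6+14)/3 = 25/3.
E[X] = (1/3)·(15/2) + (2/9)·(8) + (1/9)·(5/2) + (1/3)·(25/3) = 22/3.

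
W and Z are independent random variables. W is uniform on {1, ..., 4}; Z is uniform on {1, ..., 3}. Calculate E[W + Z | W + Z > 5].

Outcomes with W + Z > 5: (3,3), (4,2), (4,3), each with probability 1/12.
E[W + Z | W + Z > 5] = (6 + 6 + 7) / 3 = 19/3.

19/3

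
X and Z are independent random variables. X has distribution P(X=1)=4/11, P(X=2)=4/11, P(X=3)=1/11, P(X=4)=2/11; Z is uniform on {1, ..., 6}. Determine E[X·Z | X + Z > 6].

P(X + Z > 6) = 23/66.
Summing XZ·P(x,y) over outcomes with X + Z > 6 gives 301/66.
E[X·Z | X + Z > 6] = (301/66) / (23/66) = 301/23.

301/23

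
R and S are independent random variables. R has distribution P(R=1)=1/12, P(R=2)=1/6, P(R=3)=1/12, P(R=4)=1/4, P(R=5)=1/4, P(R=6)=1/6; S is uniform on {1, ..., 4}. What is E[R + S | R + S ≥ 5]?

281/40

P(R + S ≥ 5) = 5/6.
Summing (R+S)·P(x,y) over outcomes with R + S ≥ 5 gives 281/48.
E[R + S | R + S ≥ 5] = (281/48) / (5/6) = 281/40.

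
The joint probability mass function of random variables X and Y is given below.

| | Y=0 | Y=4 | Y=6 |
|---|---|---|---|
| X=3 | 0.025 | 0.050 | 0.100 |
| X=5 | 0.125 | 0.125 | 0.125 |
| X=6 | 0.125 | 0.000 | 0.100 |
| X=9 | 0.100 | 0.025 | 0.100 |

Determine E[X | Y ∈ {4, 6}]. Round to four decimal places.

P(Y ∈ {4, 6}) = 0.625.
Σ X·P over the event = 3·(0.050) + 3·(0.100) + 5·(0.125) + 5·(0.125) + 6·(0.100) + 9·(0.025) + 9·(0.100) = 3.425.
E[X | Y ∈ {4, 6}] = (3.425) / (0.625) = 5.4800.

5.4800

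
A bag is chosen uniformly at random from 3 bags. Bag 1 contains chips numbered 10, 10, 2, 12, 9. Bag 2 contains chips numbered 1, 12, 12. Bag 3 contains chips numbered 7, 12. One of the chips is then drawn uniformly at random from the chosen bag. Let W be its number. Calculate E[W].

E[W | bag 1] = (10+10+2+12+9)/5 = 43/5.
E[W | bag 2] = (1+12+12)/3 = 25/3.
E[W | bag 3] = (7+12)/2 = 19/2.
E[W] = (1/3)·(43/5) + (1/3)·(25/3) + (1/3)·(19/2) = 793/90.

793/90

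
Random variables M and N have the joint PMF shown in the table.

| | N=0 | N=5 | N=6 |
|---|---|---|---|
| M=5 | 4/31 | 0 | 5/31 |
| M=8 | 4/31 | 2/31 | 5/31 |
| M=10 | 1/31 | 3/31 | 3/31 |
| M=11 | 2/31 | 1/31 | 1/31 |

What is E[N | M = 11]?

11/4

P(M = 11) = 4/31.
Σ N·P over the event = 0·(2/31) + 5·(1/31) + 6·(1/31) = 11/31.
E[N | M = 11] = (11/31) / (4/31) = 11/4.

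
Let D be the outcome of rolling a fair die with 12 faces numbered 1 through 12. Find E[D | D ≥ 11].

Given D ≥ 11, D is equally likely to be any of {11, 12}.
E[D | D ≥ 11] = (11 + 12) / 2 = 23/2.

23/2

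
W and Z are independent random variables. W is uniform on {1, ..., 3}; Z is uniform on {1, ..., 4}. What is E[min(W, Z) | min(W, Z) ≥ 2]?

7/3

Outcomes with min(W, Z) ≥ 2: (2,2), (2,3), (2,4), (3,2), (3,3), (3,4), each with probability 1/12.
E[min(W, Z) | min(W, Z) ≥ 2] = (2 + 2 + 2 + 2 + 3 + 3) / 6 = 7/3.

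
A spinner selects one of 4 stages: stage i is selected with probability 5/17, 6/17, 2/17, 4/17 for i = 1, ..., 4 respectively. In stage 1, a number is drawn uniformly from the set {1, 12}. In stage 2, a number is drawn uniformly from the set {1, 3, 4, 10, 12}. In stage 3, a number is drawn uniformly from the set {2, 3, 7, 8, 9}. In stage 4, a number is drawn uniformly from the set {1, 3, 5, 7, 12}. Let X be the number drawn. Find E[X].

205/34

E[X | stage 1] = (1+12)/2 = 13/2.
E[X | stage 2] = (1+3+4+10+12)/5 = 6.
E[X | stage 3] = (2+3+7+8+9)/5 = 29/5.
E[X | stage 4] = (1+3+5+7+12)/5 = 28/5.
By the law of total expectation,
E[X] = (5/17)·(13/2) + (6/17)·(6) + (2/17)·(29/5) + (4/17)·(28/5) = 205/34.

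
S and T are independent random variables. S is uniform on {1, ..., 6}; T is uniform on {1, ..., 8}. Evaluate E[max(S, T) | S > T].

P(S > T) = 5/16.
Summing max(S,T)·P(x,y) over outcomes with S > T gives 35/24.
E[max(S, T) | S > T] = (35/24) / (5/16) = 14/3.

14/3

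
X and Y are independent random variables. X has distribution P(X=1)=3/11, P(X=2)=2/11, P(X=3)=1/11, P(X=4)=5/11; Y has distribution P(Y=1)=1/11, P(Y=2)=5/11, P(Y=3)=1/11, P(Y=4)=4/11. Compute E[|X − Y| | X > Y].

79/43

P(X > Y) = 43/121.
Summing |X−Y|·P(x,y) over outcomes with X > Y gives 79/121.
E[|X − Y| | X > Y] = (79/121) / (43/121) = 79/43.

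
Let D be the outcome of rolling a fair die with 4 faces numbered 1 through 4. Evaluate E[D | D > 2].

Given D > 2, D is equally likely to be any of {3, 4}.
E[D | D > 2] = (3 + 4) / 2 = 7/2.

7/2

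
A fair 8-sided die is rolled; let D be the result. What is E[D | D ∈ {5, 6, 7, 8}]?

13/2

P(D ∈ {5, 6, 7, 8}) = 1/2.
Σ over the event: 5·1/8 + 6·1/8 + 7·1/8 + 8·1/8 = 13/4.
E[D | D ∈ {5, 6, 7, 8}] = (13/4) / (1/2) = 13/2.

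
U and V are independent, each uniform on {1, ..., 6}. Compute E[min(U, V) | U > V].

7/3

P(U > V) = 5/12.
Summing min(U,V)·P(x,y) over outcomes with U > V gives 35/36.
E[min(U, V) | U > V] = (35/36) / (5/12) = 7/3.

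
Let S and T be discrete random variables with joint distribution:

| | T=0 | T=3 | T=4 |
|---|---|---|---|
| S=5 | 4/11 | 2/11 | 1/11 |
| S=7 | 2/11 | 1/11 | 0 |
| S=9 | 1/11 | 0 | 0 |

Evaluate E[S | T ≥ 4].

P(T ≥ 4) = 1/11.
Σ S·P over the event = 5·(1/11) = 5/11.
E[S | T ≥ 4] = (5/11) / (1/11) = 5.

5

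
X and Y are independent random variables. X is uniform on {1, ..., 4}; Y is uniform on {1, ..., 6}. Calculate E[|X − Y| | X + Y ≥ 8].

Outcomes with X + Y ≥ 8: (2,6), (3,5), (3,6), (4,4), (4,5), (4,6), each with probability 1/24.
E[|X − Y| | X + Y ≥ 8] = (4 + 2 + 3 + 0 + 1 + 2) / 6 = 2.

2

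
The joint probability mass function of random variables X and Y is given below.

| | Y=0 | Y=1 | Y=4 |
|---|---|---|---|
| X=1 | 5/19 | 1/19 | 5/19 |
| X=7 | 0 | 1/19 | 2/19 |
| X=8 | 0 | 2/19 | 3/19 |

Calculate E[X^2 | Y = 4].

P(Y = 4) = 10/19.
Σ X^2·P over the event = 1·(5/19) + 49·(2/19) + 64·(3/19) = 295/19.
E[X^2 | Y = 4] = (295/19) / (10/19) = 59/2.

59/2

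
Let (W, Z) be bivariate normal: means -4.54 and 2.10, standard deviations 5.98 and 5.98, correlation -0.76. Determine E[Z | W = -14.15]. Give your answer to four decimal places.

E[Z | W=x] = μ_Z + ρ(σ_Z/σ_W)(x − μ_W) for jointly normal variables.
E[Z | W=-14.15] = 2.10 + (-0.76)·(5.98/5.98)·(-14.15 − (-4.54)) = 2.10 + (-0.76)·(-9.61) = 9.4036.

9.4036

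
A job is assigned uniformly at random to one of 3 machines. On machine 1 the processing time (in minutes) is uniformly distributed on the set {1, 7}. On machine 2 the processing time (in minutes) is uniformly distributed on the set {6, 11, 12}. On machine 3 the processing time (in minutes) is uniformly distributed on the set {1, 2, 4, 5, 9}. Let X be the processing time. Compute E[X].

268/45

E[X | machine 1] = (1+7)/2 = 4.
E[X | machine 2] = (6+11+12)/3 = 29/3.
E[X | machine 3] = (1+2+4+5+9)/5 = 21/5.
E[X] = (1/3)·(4) + (1/3)·(29/3) + (1/3)·(21/5) = 268/45.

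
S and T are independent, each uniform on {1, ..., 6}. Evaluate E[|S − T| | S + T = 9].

2

Outcomes with S + T = 9: (3,6), (4,5), (5,4), (6,3), each with probability 1/36.
E[|S − T| | S + T = 9] = (3 + 1 + 1 + 3) / 4 = 2.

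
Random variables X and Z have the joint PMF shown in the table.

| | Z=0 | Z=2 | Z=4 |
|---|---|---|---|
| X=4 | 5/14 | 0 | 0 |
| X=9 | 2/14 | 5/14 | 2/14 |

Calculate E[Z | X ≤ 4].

P(X ≤ 4) = 5/14.
Σ Z·P over the event = 0·(5/14) = 0.
E[Z | X ≤ 4] = (0) / (5/14) = 0.

0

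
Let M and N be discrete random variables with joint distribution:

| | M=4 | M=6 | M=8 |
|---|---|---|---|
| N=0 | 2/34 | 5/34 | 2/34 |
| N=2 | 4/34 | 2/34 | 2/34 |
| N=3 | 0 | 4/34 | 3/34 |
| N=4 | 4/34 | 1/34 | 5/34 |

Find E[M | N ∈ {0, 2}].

98/17

P(N ∈ {0, 2}) = 1/2.
Summing M·P(M=x,N=y) over the conditioning event gives 49/17.
E[M | N ∈ {0, 2}] = (49/17) / (1/2) = 98/17.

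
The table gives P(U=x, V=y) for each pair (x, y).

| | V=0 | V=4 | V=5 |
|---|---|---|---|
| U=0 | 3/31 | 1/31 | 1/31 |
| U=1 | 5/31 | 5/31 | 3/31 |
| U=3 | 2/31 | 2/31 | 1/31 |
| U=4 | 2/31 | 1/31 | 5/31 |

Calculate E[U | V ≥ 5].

13/5

P(V ≥ 5) = 10/31.
Σ U·P over the event = 0·(1/31) + 1·(3/31) + 3·(1/31) + 4·(5/31) = 26/31.
E[U | V ≥ 5] = (26/31) / (10/31) = 13/5.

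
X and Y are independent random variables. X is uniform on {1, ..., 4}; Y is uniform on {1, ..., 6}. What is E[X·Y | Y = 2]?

Outcomes with Y = 2: (1,2), (2,2), (3,2), (4,2), each with probability 1/24.
E[X·Y | Y = 2] = (2 + 4 + 6 + 8) / 4 = 5.

5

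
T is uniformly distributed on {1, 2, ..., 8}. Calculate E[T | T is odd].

Given T is odd, T is equally likely to be any of {1, 3, 5, 7}.
E[T | T is odd] = (1 + 3 + 5 + 7) / 4 = 4.

4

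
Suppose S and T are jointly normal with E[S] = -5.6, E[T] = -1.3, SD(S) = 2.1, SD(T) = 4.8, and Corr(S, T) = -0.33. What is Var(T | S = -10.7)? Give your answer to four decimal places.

For a bivariate normal, Var(T | S=x) = σ_T²(1 − ρ²).
Var(T | S=-10.7) = (4.8)²·(1 − (-0.33)²) = 23.04·0.8911 = 20.5309.

20.5309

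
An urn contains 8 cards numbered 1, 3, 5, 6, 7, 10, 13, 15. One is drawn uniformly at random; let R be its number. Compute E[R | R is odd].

22/3

P(R is odd) = 3/4.
Σ over the event: 1·1/8 + 3·1/8 + 5·1/8 + 7·1/8 + 13·1/8 + 15·1/8 = 11/2.
E[R | R is odd] = (11/2) / (3/4) = 22/3.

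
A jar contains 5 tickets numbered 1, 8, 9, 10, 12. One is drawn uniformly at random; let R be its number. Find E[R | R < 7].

P(R < 7) = 1/5.
Σ over the event: 1·1/5 = 1/5.
E[R | R < 7] = (1/5) / (1/5) = 1.

1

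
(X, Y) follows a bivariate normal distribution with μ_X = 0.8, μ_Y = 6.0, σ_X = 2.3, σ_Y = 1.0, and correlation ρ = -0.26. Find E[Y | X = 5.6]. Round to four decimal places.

5.4574

For a bivariate normal, E[Y | X=x] = μ_Y + ρ·(σ_Y/σ_X)·(x − μ_X).
E[Y | X=5.6] = 6.0 + (-0.26)·(1.0/2.3)·(5.6 − (0.8)) = 6.0 + (-0.11304)·(4.8) = 5.4574.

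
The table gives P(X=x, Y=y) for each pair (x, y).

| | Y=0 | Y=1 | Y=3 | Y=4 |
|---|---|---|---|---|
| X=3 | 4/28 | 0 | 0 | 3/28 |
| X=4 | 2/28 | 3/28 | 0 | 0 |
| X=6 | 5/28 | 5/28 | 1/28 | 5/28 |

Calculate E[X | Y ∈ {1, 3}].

16/3

P(Y ∈ {1, 3}) = 9/28.
Σ X·P over the event = 4·(3/28) + 6·(5/28) + 6·(1/28) = 12/7.
E[X | Y ∈ {1, 3}] = (12/7) / (9/28) = 16/3.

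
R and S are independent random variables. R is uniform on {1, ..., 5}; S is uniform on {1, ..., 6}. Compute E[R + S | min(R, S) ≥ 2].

P(min(R, S) ≥ 2) = 2/3.
Summing (R+S)·P(x,y) over outcomes with min(R, S) ≥ 2 gives 5.
E[R + S | min(R, S) ≥ 2] = (5) / (2/3) = 15/2.

15/2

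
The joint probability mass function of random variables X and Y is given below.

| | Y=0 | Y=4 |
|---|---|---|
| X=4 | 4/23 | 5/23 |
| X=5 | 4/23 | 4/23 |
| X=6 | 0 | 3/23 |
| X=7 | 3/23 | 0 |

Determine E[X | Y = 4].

P(Y = 4) = 12/23.
Σ X·P over the event = 4·(5/23) + 5·(4/23) + 6·(3/23) = 58/23.
E[X | Y = 4] = (58/23) / (12/23) = 29/6.

29/6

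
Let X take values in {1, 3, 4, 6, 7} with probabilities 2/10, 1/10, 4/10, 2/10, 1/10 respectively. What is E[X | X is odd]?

3

P(X is odd) = 2/5.
Σ over the event: 1·1/5 + 3·1/10 + 7·1/10 = 6/5.
E[X | X is odd] = (6/5) / (2/5) = 3.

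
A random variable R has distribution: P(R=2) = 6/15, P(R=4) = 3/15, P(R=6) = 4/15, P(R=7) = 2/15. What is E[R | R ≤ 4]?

P(R ≤ 4) = 3/5.
Σ over the event: 2·2/5 + 4·1/5 = 8/5.
E[R | R ≤ 4] = (8/5) / (3/5) = 8/3.

8/3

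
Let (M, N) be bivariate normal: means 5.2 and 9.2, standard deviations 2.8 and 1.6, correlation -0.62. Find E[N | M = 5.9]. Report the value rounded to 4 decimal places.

8.9520

For a bivariate normal, E[N | M=x] = μ_N + ρ·(σ_N/σ_M)·(x − μ_M).
E[N | M=5.9] = 9.2 + (-0.62)·(1.6/2.8)·(5.9 − (5.2)) = 9.2 + (-0.35429)·(0.7) = 8.9520.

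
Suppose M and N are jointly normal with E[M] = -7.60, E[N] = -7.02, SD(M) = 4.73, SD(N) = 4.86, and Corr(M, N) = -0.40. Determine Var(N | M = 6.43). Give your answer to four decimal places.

19.8405

Var(N | M=x) = (1 − ρ²)·σ_N².
Var(N | M=6.43) = (4.86)²·(1 − (-0.40)²) = 23.6196·0.84 = 19.8405.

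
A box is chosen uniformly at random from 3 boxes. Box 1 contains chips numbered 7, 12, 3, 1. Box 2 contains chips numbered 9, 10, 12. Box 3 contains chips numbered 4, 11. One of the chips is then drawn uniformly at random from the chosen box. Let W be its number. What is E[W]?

E[W | box 1] = (7+12+3+1)/4 = 23/4.
E[W | box 2] = (9+10+12)/3 = 31/3.
E[W | box 3] = (4+11)/2 = 15/2.
By the law of total expectation,
E[W] = (1/3)·(23/4) + (1/3)·(31/3) + (1/3)·(15/2) = 283/36.

283/36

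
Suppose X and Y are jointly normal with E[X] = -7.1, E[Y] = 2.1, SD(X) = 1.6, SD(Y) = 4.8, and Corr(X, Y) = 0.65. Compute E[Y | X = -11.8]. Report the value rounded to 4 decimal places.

For a bivariate normal, E[Y | X=x] = μ_Y + ρ·(σ_Y/σ_X)·(x − μ_X).
E[Y | X=-11.8] = 2.1 + (0.65)·(4.8/1.6)·(-11.8 − (-7.1)) = 2.1 + (1.95)·(-4.7) = -7.0650.

-7.0650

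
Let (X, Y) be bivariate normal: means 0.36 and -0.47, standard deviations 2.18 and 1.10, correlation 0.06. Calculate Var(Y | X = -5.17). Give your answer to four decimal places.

1.2056

For a bivariate normal, Var(Y | X=x) = σ_Y²(1 − ρ²).
Var(Y | X=-5.17) = (1.10)²·(1 − (0.06)²) = 1.21·0.9964 = 1.2056.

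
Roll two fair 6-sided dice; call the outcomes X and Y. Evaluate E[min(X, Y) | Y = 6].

Outcomes with Y = 6: (1,6), (2,6), (3,6), (4,6), (5,6), (6,6), each with probability 1/36.
E[min(X, Y) | Y = 6] = (1 + 2 + 3 + 4 + 5 + 6) / 6 = 7/2.

7/2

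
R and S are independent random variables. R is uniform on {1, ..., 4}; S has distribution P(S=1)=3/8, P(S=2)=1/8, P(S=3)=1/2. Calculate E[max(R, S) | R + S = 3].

2

P(R + S = 3) = 1/8.
Summing max(R,S)·P(x,y) over outcomes with R + S = 3 gives 1/4.
E[max(R, S) | R + S = 3] = (1/4) / (1/8) = 2.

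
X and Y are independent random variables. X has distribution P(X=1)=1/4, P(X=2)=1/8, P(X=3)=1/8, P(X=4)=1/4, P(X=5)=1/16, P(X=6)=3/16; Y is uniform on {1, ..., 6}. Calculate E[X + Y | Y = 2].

P(Y = 2) = 1/6.
Summing (X+Y)·P(x,y) over outcomes with Y = 2 gives 85/96.
E[X + Y | Y = 2] = (85/96) / (1/6) = 85/16.

85/16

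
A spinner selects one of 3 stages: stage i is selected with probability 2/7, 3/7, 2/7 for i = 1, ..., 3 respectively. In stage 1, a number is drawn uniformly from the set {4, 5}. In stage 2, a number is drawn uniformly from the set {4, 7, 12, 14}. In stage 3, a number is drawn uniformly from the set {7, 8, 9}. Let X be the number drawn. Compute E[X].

211/28

E[X | stage 1] = (4+5)/2 = 9/2.
E[X | stage 2] = (4+7+12+14)/4 = 37/4.
E[X | stage 3] = (7+8+9)/3 = 8.
By the law of total expectation,
E[X] = (2/7)·(9/2) + (3/7)·(37/4) + (2/7)·(8) = 211/28.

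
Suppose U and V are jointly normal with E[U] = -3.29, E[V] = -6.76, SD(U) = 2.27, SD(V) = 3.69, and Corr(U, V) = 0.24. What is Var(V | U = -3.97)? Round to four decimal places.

For a bivariate normal, Var(V | U=x) = σ_V²(1 − ρ²).
Var(V | U=-3.97) = (3.69)²·(1 − (0.24)²) = 13.6161·0.9424 = 12.8318.

12.8318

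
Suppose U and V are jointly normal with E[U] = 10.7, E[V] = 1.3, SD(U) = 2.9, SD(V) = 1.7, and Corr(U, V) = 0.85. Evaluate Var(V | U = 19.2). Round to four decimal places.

0.8020

Var(V | U=x) = (1 − ρ²)·σ_V².
Var(V | U=19.2) = (1.7)²·(1 − (0.85)²) = 2.89·0.2775 = 0.8020.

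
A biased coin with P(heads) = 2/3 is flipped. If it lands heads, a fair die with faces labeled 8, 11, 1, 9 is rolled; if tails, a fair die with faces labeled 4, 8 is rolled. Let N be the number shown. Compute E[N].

41/6

E[N | heads] = (8+11+1+9)/4 = 29/4.
E[N | tails] = (4+8)/2 = 6.
E[N] = (2/3)·(29/4) + (1/3)·(6) = 41/6.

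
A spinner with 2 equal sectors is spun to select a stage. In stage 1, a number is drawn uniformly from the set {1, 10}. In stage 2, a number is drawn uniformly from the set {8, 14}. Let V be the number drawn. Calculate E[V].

33/4

E[V | stage 1] = (1+10)/2 = 11/2.
E[V | stage 2] = (8+14)/2 = 11.
By the law of total expectation,
E[V] = (1/2)·(11/2) + (1/2)·(11) = 33/4.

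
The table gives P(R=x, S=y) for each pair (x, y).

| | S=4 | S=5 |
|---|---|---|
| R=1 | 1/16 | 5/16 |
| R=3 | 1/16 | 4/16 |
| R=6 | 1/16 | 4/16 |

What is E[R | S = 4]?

10/3

P(S = 4) = 3/16.
Σ R·P over the event = 1·(1/16) + 3·(1/16) + 6·(1/16) = 5/8.
E[R | S = 4] = (5/8) / (3/16) = 10/3.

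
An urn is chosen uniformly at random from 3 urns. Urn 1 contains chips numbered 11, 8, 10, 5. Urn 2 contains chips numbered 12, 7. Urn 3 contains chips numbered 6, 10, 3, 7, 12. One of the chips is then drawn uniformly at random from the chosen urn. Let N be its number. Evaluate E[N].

E[N | urn 1] = (11+8+10+5)/4 = 17/2.
E[N | urn 2] = (12+7)/2 = 19/2.
E[N | urn 3] = (6+10+3+7+12)/5 = 38/5.
By the law of total expectation,
E[N] = (1/3)·(17/2) + (1/3)·(19/2) + (1/3)·(38/5) = 128/15.

128/15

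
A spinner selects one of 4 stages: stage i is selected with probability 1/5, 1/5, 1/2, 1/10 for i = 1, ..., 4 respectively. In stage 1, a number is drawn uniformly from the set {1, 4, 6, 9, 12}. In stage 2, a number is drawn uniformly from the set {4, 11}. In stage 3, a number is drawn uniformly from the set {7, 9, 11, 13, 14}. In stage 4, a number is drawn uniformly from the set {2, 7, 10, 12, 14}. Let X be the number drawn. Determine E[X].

E[X | stage 1] = (1+4+6+9+12)/5 = 32/5.
E[X | stage 2] = (4+11)/2 = 15/2.
E[X | stage 3] = (7+9+11+13+14)/5 = 54/5.
E[X | stage 4] = (2+7+10+12+14)/5 = 9.
By the law of total expectation,
E[X] = (1/5)·(32/5) + (1/5)·(15/2) + (1/2)·(54/5) + (1/10)·(9) = 227/25.

227/25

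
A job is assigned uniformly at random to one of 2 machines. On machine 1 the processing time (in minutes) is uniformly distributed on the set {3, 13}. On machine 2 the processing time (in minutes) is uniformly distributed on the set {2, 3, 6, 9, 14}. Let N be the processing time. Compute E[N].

37/5

E[N | machine 1] = (3+13)/2 = 8.
E[N | machine 2] = (2+3+6+9+14)/5 = 34/5.
E[N] = (1/2)·(8) + (1/2)·(34/5) = 37/5.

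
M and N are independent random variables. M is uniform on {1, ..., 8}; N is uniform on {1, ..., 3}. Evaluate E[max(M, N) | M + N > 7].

62/9

P(M + N > 7) = 3/8.
Summing max(M,N)·P(x,y) over outcomes with M + N > 7 gives 31/12.
E[max(M, N) | M + N > 7] = (31/12) / (3/8) = 62/9.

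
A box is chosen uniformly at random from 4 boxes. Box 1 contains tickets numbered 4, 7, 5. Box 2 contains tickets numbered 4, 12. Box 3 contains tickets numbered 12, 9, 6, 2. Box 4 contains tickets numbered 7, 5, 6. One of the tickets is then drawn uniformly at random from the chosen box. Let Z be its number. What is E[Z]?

319/48

E[Z | box 1] = (4+7+5)/3 = 16/3.
E[Z | box 2] = (4+12)/2 = 8.
E[Z | box 3] = (12+9+6+2)/4 = 29/4.
E[Z | box 4] = (7+5+6)/3 = 6.
By the law of total expectation,
E[Z] = (1/4)·(16/3) + (1/4)·(8) + (1/4)·(29/4) + (1/4)·(6) = 319/48.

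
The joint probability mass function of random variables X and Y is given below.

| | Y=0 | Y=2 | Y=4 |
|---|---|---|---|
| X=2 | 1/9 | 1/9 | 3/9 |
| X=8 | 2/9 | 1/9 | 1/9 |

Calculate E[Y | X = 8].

3/2

P(X = 8) = 4/9.
Σ Y·P over the event = 0·(2/9) + 2·(1/9) + 4·(1/9) = 2/3.
E[Y | X = 8] = (2/3) / (4/9) = 3/2.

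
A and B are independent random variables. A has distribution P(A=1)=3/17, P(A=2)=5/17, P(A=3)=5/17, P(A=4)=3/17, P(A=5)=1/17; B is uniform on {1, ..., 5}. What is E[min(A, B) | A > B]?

12/7

P(A > B) = 28/85.
Summing min(A,B)·P(x,y) over outcomes with A > B gives 48/85.
E[min(A, B) | A > B] = (48/85) / (28/85) = 12/7.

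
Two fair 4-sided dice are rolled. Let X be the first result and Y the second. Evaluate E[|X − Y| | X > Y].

5/3

Outcomes with X > Y: (2,1), (3,1), (3,2), (4,1), (4,2), (4,3), each with probability 1/16.
E[|X − Y| | X > Y] = (1 + 2 + 1 + 3 + 2 + 1) / 6 = 5/3.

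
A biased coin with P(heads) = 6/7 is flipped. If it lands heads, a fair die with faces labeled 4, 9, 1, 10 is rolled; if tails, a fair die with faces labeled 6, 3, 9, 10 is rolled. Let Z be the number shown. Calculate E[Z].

43/7

E[Z | heads] = (4+9+1+10)/4 = 6.
E[Z | tails] = (6+3+9+10)/4 = 7.
By the law of total expectation,
E[Z] = (6/7)·(6) + (1/7)·(7) = 43/7.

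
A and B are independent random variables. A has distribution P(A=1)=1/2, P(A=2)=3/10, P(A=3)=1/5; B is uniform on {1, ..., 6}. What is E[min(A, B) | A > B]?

9/7

P(A > B) = 7/60.
Summing min(A,B)·P(x,y) over outcomes with A > B gives 3/20.
E[min(A, B) | A > B] = (3/20) / (7/60) = 9/7.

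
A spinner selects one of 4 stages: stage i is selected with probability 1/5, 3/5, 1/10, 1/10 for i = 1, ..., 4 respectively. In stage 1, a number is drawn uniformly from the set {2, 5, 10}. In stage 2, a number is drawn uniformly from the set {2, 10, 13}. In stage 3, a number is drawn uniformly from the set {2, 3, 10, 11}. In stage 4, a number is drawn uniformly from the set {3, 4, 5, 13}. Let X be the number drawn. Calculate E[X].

889/120

E[X | stage 1] = (2+5+10)/3 = 17/3.
E[X | stage 2] = (2+10+13)/3 = 25/3.
E[X | stage 3] = (2+3+10+11)/4 = 13/2.
E[X | stage 4] = (3+4+5+13)/4 = 25/4.
E[X] = (1/5)·(17/3) + (3/5)·(25/3) + (1/10)·(13/2) + (1/10)·(25/4) = 889/120.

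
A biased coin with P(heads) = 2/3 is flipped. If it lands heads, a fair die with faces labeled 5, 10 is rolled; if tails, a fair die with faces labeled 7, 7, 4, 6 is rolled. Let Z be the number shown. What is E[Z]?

E[Z | heads] = (5+10)/2 = 15/2.
E[Z | tails] = (7+7+4+6)/4 = 6.
E[Z] = (2/3)·(15/2) + (1/3)·(6) = 7.

7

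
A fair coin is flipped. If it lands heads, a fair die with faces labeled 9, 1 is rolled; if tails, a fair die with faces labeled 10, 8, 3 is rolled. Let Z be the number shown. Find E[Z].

E[Z | heads] = (9+1)/2 = 5.
E[Z | tails] = (10+8+3)/3 = 7.
E[Z] = (1/2)·(5) + (1/2)·(7) = 6.

6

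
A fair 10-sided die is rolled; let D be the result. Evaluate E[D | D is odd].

5

Given D is odd, D is equally likely to be any of {1, 3, 5, 7, 9}.
E[D | D is odd] = (1 + 3 + 5 + 7 + 9) / 5 = 5.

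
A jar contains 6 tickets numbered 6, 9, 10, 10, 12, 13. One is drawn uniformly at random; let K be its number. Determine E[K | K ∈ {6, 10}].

P(K ∈ {6, 10}) = 1/2.
Σ over the event: 6·1/6 + 10·1/3 = 13/3.
E[K | K ∈ {6, 10}] = (13/3) / (1/2) = 26/3.

26/3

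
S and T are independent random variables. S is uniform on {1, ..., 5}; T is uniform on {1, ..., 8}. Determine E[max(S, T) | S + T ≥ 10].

7

Outcomes with S + T ≥ 10: (2,8), (3,7), (3,8), (4,6), (4,7), (4,8), (5,5), (5,6), (5,7), (5,8), each with probability 1/40.
E[max(S, T) | S + T ≥ 10] = (8 + 7 + 8 + 6 + 7 + 8 + 5 + 6 + 7 + 8) / 10 = 7.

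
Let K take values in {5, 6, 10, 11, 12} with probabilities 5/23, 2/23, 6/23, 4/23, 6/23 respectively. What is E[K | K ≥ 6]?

94/9

P(K ≥ 6) = 18/23.
Σ over the event: 6·2/23 + 10·6/23 + 11·4/23 + 12·6/23 = 188/23.
E[K | K ≥ 6] = (188/23) / (18/23) = 94/9.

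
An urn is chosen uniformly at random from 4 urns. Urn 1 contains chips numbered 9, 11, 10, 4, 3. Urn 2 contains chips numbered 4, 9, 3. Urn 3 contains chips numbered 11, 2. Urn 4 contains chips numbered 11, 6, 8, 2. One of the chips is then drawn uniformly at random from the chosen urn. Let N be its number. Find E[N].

1559/240

E[N | urn 1] = (9+11+10+4+3)/5 = 37/5.
E[N | urn 2] = (4+9+3)/3 = 16/3.
E[N | urn 3] = (11+2)/2 = 13/2.
E[N | urn 4] = (11+6+8+2)/4 = 27/4.
E[N] = (1/4)·(37/5) + (1/4)·(16/3) + (1/4)·(13/2) + (1/4)·(27/4) = 1559/240.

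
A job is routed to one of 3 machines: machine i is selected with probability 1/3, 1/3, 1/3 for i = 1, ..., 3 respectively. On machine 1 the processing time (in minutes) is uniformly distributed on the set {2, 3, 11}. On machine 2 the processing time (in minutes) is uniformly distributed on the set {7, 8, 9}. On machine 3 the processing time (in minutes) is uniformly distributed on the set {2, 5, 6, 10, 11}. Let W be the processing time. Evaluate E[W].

E[W | machine 1] = (2+3+11)/3 = 16/3.
E[W | machine 2] = (7+8+9)/3 = 8.
E[W | machine 3] = (2+5+6+10+11)/5 = 34/5.
By the law of total expectation,
E[W] = (1/3)·(16/3) + (1/3)·(8) + (1/3)·(34/5) = 302/45.

302/45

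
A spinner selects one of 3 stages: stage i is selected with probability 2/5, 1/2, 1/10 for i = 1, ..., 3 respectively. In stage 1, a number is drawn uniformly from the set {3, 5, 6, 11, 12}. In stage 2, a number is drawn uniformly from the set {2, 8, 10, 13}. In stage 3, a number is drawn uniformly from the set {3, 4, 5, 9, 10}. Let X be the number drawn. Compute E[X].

1541/200

E[X | stage 1] = (3+5+6+11+12)/5 = 37/5.
E[X | stage 2] = (2+8+10+13)/4 = 33/4.
E[X | stage 3] = (3+4+5+9+10)/5 = 31/5.
E[X] = (2/5)·(37/5) + (1/2)·(33/4) + (1/10)·(31/5) = 1541/200.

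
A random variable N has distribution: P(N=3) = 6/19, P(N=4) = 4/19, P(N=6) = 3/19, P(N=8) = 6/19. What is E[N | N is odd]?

P(N is odd) = 6/19.
Σ over the event: 3·6/19 = 18/19.
E[N | N is odd] = (18/19) / (6/19) = 3.

3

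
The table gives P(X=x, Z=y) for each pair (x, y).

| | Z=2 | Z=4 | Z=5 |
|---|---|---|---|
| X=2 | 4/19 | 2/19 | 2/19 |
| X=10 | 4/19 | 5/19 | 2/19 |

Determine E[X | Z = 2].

6

P(Z = 2) = 8/19.
Σ X·P over the event = 2·(4/19) + 10·(4/19) = 48/19.
E[X | Z = 2] = (48/19) / (8/19) = 6.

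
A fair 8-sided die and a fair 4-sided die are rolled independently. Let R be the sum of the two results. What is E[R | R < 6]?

4

P(R < 6) = 5/16.
Σ over the event: 2·1/32 + 3·1/16 + 4·3/32 + 5·1/8 = 5/4.
E[R | R < 6] = (5/4) / (5/16) = 4.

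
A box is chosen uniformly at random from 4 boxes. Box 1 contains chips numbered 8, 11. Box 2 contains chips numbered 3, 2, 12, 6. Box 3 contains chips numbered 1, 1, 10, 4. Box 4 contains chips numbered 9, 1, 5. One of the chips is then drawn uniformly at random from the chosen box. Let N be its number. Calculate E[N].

E[N | box 1] = (8+11)/2 = 19/2.
E[N | box 2] = (3+2+12+6)/4 = 23/4.
E[N | box 3] = (1+1+10+4)/4 = 4.
E[N | box 4] = (9+1+5)/3 = 5.
E[N] = (1/4)·(19/2) + (1/4)·(23/4) + (1/4)·(4) + (1/4)·(5) = 97/16.

97/16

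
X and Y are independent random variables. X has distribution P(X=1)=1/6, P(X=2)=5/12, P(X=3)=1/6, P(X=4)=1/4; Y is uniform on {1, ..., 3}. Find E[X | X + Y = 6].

P(X + Y = 6) = 5/36.
Summing X·P(x,y) over outcomes with X + Y = 6 gives 1/2.
E[X | X + Y = 6] = (1/2) / (5/36) = 18/5.

18/5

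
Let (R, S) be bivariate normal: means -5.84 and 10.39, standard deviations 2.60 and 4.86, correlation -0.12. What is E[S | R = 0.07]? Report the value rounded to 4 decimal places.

9.0643

E[S | R=x] = μ_S + ρ(σ_S/σ_R)(x − μ_R) for jointly normal variables.
E[S | R=0.07] = 10.39 + (-0.12)·(4.86/2.60)·(0.07 − (-5.84)) = 10.39 + (-0.22431)·(5.91) = 9.0643.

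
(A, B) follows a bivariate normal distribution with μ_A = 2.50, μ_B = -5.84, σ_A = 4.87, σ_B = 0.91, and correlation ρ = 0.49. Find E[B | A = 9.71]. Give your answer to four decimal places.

-5.1798

The regression of B on A has slope ρ·σ_B/σ_A and passes through (μ_A, μ_B).
E[B | A=9.71] = -5.84 + (0.49)·(0.91/4.87)·(9.71 − (2.50)) = -5.84 + (0.091561)·(7.21) = -5.1798.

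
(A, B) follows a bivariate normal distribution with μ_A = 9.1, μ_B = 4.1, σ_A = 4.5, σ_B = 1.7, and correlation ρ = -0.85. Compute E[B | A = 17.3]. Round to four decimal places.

1.4669

The regression of B on A has slope ρ·σ_B/σ_A and passes through (μ_A, μ_B).
E[B | A=17.3] = 4.1 + (-0.85)·(1.7/4.5)·(17.3 − (9.1)) = 4.1 + (-0.32111)·(8.2) = 1.4669.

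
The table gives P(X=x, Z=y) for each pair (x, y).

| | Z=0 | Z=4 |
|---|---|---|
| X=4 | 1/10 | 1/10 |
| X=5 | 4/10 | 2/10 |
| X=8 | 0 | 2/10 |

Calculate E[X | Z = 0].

24/5

P(Z = 0) = 1/2.
Σ X·P over the event = 4·(1/10) + 5·(4/10) = 12/5.
E[X | Z = 0] = (12/5) / (1/2) = 24/5.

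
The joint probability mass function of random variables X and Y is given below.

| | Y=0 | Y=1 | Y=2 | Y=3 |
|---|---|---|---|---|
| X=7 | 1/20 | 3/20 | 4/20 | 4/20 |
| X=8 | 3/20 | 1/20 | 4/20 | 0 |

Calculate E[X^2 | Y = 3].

49

P(Y = 3) = 1/5.
Σ X^2·P over the event = 49·(4/20) = 49/5.
E[X^2 | Y = 3] = (49/5) / (1/5) = 49.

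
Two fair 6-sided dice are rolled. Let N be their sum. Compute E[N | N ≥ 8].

28/3

P(N ≥ 8) = 5/12.
Σ over the event: 8·5/36 + 9·1/9 + 10·1/12 + 11·1/18 + 12·1/36 = 35/9.
E[N | N ≥ 8] = (35/9) / (5/12) = 28/3.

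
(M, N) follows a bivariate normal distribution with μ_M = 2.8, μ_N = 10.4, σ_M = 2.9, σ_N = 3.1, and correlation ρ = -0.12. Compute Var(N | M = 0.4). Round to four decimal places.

9.4716

For a bivariate normal, Var(N | M=x) = σ_N²(1 − ρ²).
Var(N | M=0.4) = (3.1)²·(1 − (-0.12)²) = 9.61·0.9856 = 9.4716.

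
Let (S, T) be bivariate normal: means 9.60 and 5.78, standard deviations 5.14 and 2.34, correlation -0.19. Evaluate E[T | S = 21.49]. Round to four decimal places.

4.7515

The regression of T on S has slope ρ·σ_T/σ_S and passes through (μ_S, μ_T).
E[T | S=21.49] = 5.78 + (-0.19)·(2.34/5.14)·(21.49 − (9.60)) = 5.78 + (-0.086498)·(11.89) = 4.7515.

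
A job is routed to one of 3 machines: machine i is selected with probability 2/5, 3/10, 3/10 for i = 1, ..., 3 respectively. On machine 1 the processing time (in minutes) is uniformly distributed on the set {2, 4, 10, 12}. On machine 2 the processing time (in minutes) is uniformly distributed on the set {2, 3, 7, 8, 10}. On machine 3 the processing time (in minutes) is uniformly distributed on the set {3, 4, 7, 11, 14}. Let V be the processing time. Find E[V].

E[V | machine 1] = (2+4+10+12)/4 = 7.
E[V | machine 2] = (2+3+7+8+10)/5 = 6.
E[V | machine 3] = (3+4+7+11+14)/5 = 39/5.
E[V] = (2/5)·(7) + (3/10)·(6) + (3/10)·(39/5) = 347/50.

347/50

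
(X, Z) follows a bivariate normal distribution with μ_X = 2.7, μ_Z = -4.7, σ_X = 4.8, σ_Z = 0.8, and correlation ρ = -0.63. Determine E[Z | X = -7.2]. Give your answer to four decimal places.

The regression of Z on X has slope ρ·σ_Z/σ_X and passes through (μ_X, μ_Z).
E[Z | X=-7.2] = -4.7 + (-0.63)·(0.8/4.8)·(-7.2 − (2.7)) = -4.7 + (-0.105)·(-9.9) = -3.6605.

-3.6605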